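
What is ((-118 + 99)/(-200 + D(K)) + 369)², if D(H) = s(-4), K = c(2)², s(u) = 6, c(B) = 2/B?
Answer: 5127276025/37636 ≈ 1.3623e+5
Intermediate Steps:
K = 1 (K = (2/2)² = (2*(½))² = 1² = 1)
D(H) = 6
((-118 + 99)/(-200 + D(K)) + 369)² = ((-118 + 99)/(-200 + 6) + 369)² = (-19/(-194) + 369)² = (-19*(-1/194) + 369)² = (19/194 + 369)² = (71605/194)² = 5127276025/37636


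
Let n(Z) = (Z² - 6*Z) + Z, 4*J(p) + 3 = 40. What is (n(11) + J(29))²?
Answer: 90601/16 ≈ 5662.6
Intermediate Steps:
J(p) = 37/4 (J(p) = -¾ + (¼)*40 = -¾ + 10 = 37/4)
n(Z) = Z² - 5*Z
(n(11) + J(29))² = (11*(-5 + 11) + 37/4)² = (11*6 + 37/4)² = (66 + 37/4)² = (301/4)² = 90601/16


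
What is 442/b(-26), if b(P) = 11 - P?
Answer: 442/37 ≈ 11.946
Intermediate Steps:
442/b(-26) = 442/(11 - 1*(-26)) = 442/(11 + 26) = 442/37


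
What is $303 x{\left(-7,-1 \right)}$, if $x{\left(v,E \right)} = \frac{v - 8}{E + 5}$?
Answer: $- \frac{4545}{4} \approx -1136.3$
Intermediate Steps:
$x{\left(v,E \right)} = \frac{-8 + v}{5 + E}$
$303 x{\left(-7,-1 \right)} = 303 \frac{-8 - 7}{5 - 1} = 303 \cdot \frac{1}{4} \left(-15\right) = 303 \left(- \frac{15}{4}\right) = - \frac{4545}{4}$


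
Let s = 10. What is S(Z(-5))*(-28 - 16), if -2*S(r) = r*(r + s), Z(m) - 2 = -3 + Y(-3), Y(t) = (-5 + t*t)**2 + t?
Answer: 5808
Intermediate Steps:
Y(t) = t + (-5 + t**2)**2 (Y(t) = (-5 + t**2)**2 + t = t + (-5 + t**2)**2)
Z(m) = 12 (Z(m) = 2 + (-3 + (-3 + (-5 + (-3)**2)**2)) = 2 + (-3 + (-3 + (-5 + 9)**2)) = 2 + (-3 + (-3 + 4**2)) = 2 + (-3 + (-3 + 16)) = 2 + (-3 + 13) = 2 + 10 = 12)
S(r) = -r*(10 + r)/2 (S(r) = -r*(r + 10)/2 = -r*(10 + r)/2)
S(Z(-5))*(-28 - 16) = (-1/2*12*(10 + 12))*(-28 - 16) = -1/2*12*22*(-44) = -132*(-44) = 5808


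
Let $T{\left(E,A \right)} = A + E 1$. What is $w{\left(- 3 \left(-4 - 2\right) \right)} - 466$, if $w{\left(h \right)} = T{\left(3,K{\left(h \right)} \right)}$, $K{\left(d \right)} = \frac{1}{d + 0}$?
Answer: $- \frac{8333}{18} \approx -462.94$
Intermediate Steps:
$K{\left(d \right)} = \frac{1}{d}$
$T{\left(E,A \right)} = A + E$
$w{\left(h \right)} = 3 + \frac{1}{h}$ ($w{\left(h \right)} = \frac{1}{h} + 3 = 3 + \frac{1}{h}$)
$w{\left(- 3 \left(-4 - 2\right) \right)} - 466 = \left(3 + \frac{1}{\left(-3\right) \left(-4 - 2\right)}\right) - 466 = \left(3 + \frac{1}{\left(-3\right) \left(-6\right)}\right) - 466 = \left(3 + \frac{1}{18}\right) - 466 = \frac{55}{18} - 466 = - \frac{8333}{18}$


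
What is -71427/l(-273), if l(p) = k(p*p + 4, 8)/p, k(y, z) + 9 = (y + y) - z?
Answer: 2166619/16561 ≈ 130.83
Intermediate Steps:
k(y, z) = -9 - z + 2*y (k(y, z) = -9 + ((y + y) - z) = -9 + (2*y - z) = -9 + (-z + 2*y) = -9 - z + 2*y)
l(p) = (-9 + 2*p**2)/p (l(p) = (-9 - 1*8 + 2*(p*p + 4))/p = (-9 - 8 + 2*(p**2 + 4))/p = (-9 - 8 + 2*(4 + p**2))/p = (-9 - 8 + (8 + 2*p**2))/p = (-9 + 2*p**2)/p)
-71427/l(-273) = -71427/(-9/(-273) + 2*(-273)) = -71427/(-9*(-1/273) - 546) = -71427/(3/91 - 546) = -71427/(-49683/91) = -71427*(-91/49683) = 2166619/16561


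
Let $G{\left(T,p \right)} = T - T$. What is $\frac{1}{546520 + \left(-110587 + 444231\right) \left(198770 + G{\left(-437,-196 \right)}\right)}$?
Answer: $\frac{1}{66318964400} \approx 1.5079 \cdot 10^{-11}$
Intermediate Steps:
$G{\left(T,p \right)} = 0$
$\frac{1}{546520 + \left(-110587 + 444231\right) \left(198770 + G{\left(-437,-196 \right)}\right)} = \frac{1}{546520 + \left(-110587 + 444231\right) \left(198770 + 0\right)} = \frac{1}{546520 + 333644 \cdot 198770} = \frac{1}{546520 + 66318417880} = \frac{1}{66318964400}$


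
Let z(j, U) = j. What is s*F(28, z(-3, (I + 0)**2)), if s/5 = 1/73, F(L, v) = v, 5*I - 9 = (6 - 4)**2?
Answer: -15/73 ≈ -0.20548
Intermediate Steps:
I = 13/5 (I = 9/5 + (6 - 4)**2/5 = 9/5 + (1/5)*2**2 = 9/5 + (1/5)*4 = 9/5 + 4/5 = 13/5 ≈ 2.6000)
s = 5/73 ≈ 0.068493
s*F(28, z(-3, (I + 0)**2)) = (5/73)*(-3) = -15/73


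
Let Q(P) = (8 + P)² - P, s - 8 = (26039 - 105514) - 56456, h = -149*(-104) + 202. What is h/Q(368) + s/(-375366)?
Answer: 6264681463/13232402232 ≈ 0.47343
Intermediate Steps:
h = 15698 (h = 15496 + 202 = 15698)
s = -135923 (s = 8 + ((26039 - 105514) - 56456) = 8 + (-79475 - 56456) = 8 - 135931 = -135923)
h/Q(368) + s/(-375366) = 15698/((8 + 368)² - 1*368) - 135923/(-375366) = 15698/(376² - 368) - 135923*(-1/375366) = 15698/(141376 - 368) + 135923/375366 = 15698/141008 + 135923/375366 = 15698*(1/141008) + 135923/375366 = 7849/70504 + 135923/375366 = 6264681463/13232402232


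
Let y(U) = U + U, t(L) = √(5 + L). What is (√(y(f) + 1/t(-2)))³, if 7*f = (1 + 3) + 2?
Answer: √21*(36 + 7*√3)^(3/2)/441 ≈ 3.4691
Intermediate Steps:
f = 6/7 (f = ((1 + 3) + 2)/7 = (4 + 2)/7 = (⅐)*6 = 6/7 ≈ 0.85714)
y(U) = 2*U
(√(y(f) + 1/t(-2)))³ = (√(2*(6/7) + 1/(√(5 - 2))))³ = (√(12/7 + 1/(√3)))³ = (√(12/7 + √3/3))³ = (12/7 + √3/3)^(3/2)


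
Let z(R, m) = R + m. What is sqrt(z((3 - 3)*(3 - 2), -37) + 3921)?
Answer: 2*sqrt(971) ≈ 62.322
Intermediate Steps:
sqrt(z((3 - 3)*(3 - 2), -37) + 3921) = sqrt(((3 - 3)*(3 - 2) - 37) + 3921) = sqrt((0*1 - 37) + 3921) = sqrt((0 - 37) + 3921) = sqrt(-37 + 3921) = sqrt(3884) = 2*sqrt(971)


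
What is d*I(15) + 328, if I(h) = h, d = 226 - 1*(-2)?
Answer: 3748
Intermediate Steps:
d = 228 (d = 226 + 2 = 228)
d*I(15) + 328 = 228*15 + 328 = 3420 + 328 = 3748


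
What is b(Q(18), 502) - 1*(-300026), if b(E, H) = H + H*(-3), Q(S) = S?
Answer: 299022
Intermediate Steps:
b(E, H) = -2*H (b(E, H) = H - 3*H = -2*H)
b(Q(18), 502) - 1*(-300026) = -2*502 - 1*(-300026) = -1004 + 300026 = 299022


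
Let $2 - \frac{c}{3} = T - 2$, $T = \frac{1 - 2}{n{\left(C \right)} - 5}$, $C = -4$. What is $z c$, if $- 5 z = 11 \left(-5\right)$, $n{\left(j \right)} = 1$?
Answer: $\frac{495}{4} \approx 123.75$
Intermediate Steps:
$T = \frac{1}{4}$ ($T = \frac{1 - 2}{1 - 5} = - \frac{1}{-4} = \left(-1\right) \left(- \frac{1}{4}\right) = \frac{1}{4} \approx 0.25$)
$c = \frac{45}{4}$ ($c = 6 - 3 \left(\frac{1}{4} - 2\right) = 6 - - \frac{21}{4} = 6 + \frac{21}{4} = \frac{45}{4} \approx 11.25$)
$z = 11$ ($z = - \frac{11 \left(-5\right)}{5} = \left(- \frac{1}{5}\right) \left(-55\right) = 11$)
$z c = 11 \cdot \frac{45}{4} = \frac{495}{4}$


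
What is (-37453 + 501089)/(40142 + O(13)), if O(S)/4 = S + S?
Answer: 231818/20123 ≈ 11.520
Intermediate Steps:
O(S) = 8*S (O(S) = 4*(S + S) = 4*(2*S) = 8*S)
(-37453 + 501089)/(40142 + O(13)) = (-37453 + 501089)/(40142 + 8*13) = 463636/(40142 + 104) = 463636/40246 = 463636*(1/40246) = 231818/20123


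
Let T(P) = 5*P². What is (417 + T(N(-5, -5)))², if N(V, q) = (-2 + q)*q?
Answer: 42797764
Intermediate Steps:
N(V, q) = q*(-2 + q)
(417 + T(N(-5, -5)))² = (417 + 5*(-5*(-2 - 5))²)² = (417 + 5*(-5*(-7))²)² = (417 + 5*35²)² = (417 + 5*1225)² = (417 + 6125)² = 6542² = 42797764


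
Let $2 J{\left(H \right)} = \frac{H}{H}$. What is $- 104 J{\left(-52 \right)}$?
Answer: $-52$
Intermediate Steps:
$J{\left(H \right)} = \frac{1}{2}$ ($J{\left(H \right)} = \frac{H \frac{1}{H}}{2} = \frac{1}{2} \cdot 1 = \frac{1}{2}$)
$- 104 J{\left(-52 \right)} = \left(-104\right) \frac{1}{2} = -52$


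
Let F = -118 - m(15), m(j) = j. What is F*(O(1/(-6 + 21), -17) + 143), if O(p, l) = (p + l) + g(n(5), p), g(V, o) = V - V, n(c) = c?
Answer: -251503/15 ≈ -16767.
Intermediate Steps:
g(V, o) = 0
O(p, l) = l + p (O(p, l) = (p + l) + 0 = (l + p) + 0 = l + p)
F = -133 (F = -118 - 1*15 = -118 - 15 = -133)
F*(O(1/(-6 + 21), -17) + 143) = -133*((-17 + 1/(-6 + 21)) + 143) = -133*((-17 + 1/15) + 143) = -133*(-254/15 + 143) = -133*1891/15 = -251503/15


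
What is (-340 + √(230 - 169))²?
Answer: (340 - √61)² ≈ 1.1035e+5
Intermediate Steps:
(-340 + √(230 - 169))² = (-340 + √61)²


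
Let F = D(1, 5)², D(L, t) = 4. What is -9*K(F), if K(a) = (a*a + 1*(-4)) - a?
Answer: -2124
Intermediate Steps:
F = 16 (F = 4² = 16)
K(a) = -4 + a² - a (K(a) = (a² - 4) - a = (-4 + a²) - a = -4 + a² - a)
-9*K(F) = -9*(-4 + 16² - 1*16) = -9*(-4 + 256 - 16) = -9*236 = -2124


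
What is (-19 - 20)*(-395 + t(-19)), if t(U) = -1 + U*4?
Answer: 18408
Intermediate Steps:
t(U) = -1 + 4*U
(-19 - 20)*(-395 + t(-19)) = (-19 - 20)*(-395 + (-1 + 4*(-19))) = -39*(-395 + (-1 - 76)) = -39*(-395 - 77) = -39*(-472) = 18408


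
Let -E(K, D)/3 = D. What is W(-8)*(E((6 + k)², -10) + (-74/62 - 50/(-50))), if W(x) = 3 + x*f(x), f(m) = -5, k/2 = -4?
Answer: 39732/31 ≈ 1281.7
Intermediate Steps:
k = -8 (k = 2*(-4) = -8)
E(K, D) = -3*D
W(x) = 3 - 5*x (W(x) = 3 + x*(-5) = 3 - 5*x)
W(-8)*(E((6 + k)², -10) + (-74/62 - 50/(-50))) = (3 - 5*(-8))*(-3*(-10) + (-74/62 - 50/(-50))) = (3 + 40)*(30 + (-74*1/62 - 50*(-1/50))) = 43*(30 + (-37/31 + 1)) = 43*(30 - 6/31) = 43*(924/31) = 39732/31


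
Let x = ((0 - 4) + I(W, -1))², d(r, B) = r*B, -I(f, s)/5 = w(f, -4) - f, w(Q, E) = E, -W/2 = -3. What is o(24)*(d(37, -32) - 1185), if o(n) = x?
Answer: -5012804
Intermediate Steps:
W = 6 (W = -2*(-3) = 6)
I(f, s) = 20 + 5*f (I(f, s) = -5*(-4 - f) = 20 + 5*f)
d(r, B) = B*r
x = 2116 (x = ((0 - 4) + (20 + 5*6))² = (-4 + (20 + 30))² = (-4 + 50)² = 46² = 2116)
o(n) = 2116
o(24)*(d(37, -32) - 1185) = 2116*(-32*37 - 1185) = 2116*(-1184 - 1185) = 2116*(-2369) = -5012804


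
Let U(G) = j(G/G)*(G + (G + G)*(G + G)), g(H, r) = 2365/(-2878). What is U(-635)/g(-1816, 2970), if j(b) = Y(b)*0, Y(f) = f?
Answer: 0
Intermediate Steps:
g(H, r) = -2365/2878 (g(H, r) = 2365*(-1/2878) = -2365/2878)
j(b) = 0 (j(b) = b*0 = 0)
U(G) = 0 (U(G) = 0*(G + (G + G)*(G + G)) = 0*(G + (2*G)*(2*G)) = 0*(G + 4*G²) = 0)
U(-635)/g(-1816, 2970) = 0/(-2365/2878) = 0*(-2878/2365) = 0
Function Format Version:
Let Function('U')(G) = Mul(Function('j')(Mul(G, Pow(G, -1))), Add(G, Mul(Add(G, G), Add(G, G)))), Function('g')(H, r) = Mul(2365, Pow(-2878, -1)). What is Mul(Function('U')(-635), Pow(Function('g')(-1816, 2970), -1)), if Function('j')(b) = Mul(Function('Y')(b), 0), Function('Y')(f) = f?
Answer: 0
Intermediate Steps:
Function('g')(H, r) = Rational(-2365, 2878) (Function('g')(H, r) = Mul(2365, Rational(-1, 2878)) = Rational(-2365, 2878))
Function('j')(b) = 0 (Function('j')(b) = Mul(b, 0) = 0)
Function('U')(G) = 0 (Function('U')(G) = Mul(0, Add(G, Mul(Add(G, G), Add(G, G)))) = Mul(0, Add(G, Mul(Mul(2, G), Mul(2, G)))) = Mul(0, Add(G, Mul(4, Pow(G, 2)))) = 0)
Mul(Function('U')(-635), Pow(Function('g')(-1816, 2970), -1)) = Mul(0, Pow(Rational(-2365, 2878), -1)) = Mul(0, Rational(-2878, 2365)) = 0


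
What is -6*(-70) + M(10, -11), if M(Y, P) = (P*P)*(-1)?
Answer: 299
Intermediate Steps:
M(Y, P) = -P² (M(Y, P) = P²*(-1) = -P²)
-6*(-70) + M(10, -11) = -6*(-70) - 1*(-11)² = 420 - 1*121 = 420 - 121 = 299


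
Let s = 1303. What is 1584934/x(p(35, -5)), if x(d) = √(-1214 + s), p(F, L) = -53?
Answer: 1584934*√89/89 ≈ 1.6800e+5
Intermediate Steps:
x(d) = √89 (x(d) = √(-1214 + 1303) = √89)
1584934/x(p(35, -5)) = 1584934/(√89) = 1584934*(√89/89) = 1584934*√89/89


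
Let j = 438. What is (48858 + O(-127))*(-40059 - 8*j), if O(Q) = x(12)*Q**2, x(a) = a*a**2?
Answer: -1216268940510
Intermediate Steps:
x(a) = a**3
O(Q) = 1728*Q**2 (O(Q) = 12**3*Q**2 = 1728*Q**2)
(48858 + O(-127))*(-40059 - 8*j) = (48858 + 1728*(-127)**2)*(-40059 - 8*438) = (48858 + 1728*16129)*(-40059 - 3504) = (48858 + 27870912)*(-43563) = 27919770*(-43563) = -1216268940510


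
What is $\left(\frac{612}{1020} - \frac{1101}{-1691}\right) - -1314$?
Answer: $\frac{11120448}{8455} \approx 1315.3$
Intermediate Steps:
$\left(\frac{612}{1020} - \frac{1101}{-1691}\right) - -1314 = \left(612 \cdot \frac{1}{1020} - - \frac{1101}{1691}\right) + 1314 = \left(\frac{3}{5} + \frac{1101}{1691}\right) + 1314 = \frac{10578}{8455} + 1314 = \frac{11120448}{8455}$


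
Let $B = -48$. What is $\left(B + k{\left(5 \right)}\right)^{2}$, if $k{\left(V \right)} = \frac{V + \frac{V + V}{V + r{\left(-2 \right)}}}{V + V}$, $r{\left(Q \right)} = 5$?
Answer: $\frac{56169}{25} \approx 2246.8$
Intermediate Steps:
$k{\left(V \right)} = \frac{V + \frac{2 V}{5 + V}}{2 V}$ ($k{\left(V \right)} = \frac{V + \frac{V + V}{V + 5}}{V + V} = \frac{V + \frac{2 V}{5 + V}}{2 V}$)
$\left(B + k{\left(5 \right)}\right)^{2} = \left(-48 + \frac{7 + 5}{2 \left(5 + 5\right)}\right)^{2} = \left(-48 + \frac{1}{2} \cdot \frac{1}{10} \cdot 12\right)^{2} = \left(-48 + \frac{3}{5}\right)^{2} = \left(- \frac{237}{5}\right)^{2} = \frac{56169}{25}$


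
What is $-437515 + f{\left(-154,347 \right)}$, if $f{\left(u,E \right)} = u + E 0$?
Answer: $-437669$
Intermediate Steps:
$f{\left(u,E \right)} = u$ ($f{\left(u,E \right)} = u + 0 = u$)
$-437515 + f{\left(-154,347 \right)} = -437515 - 154 = -437669$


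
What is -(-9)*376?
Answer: 3384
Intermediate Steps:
-(-9)*376 = -1*(-3384) = 3384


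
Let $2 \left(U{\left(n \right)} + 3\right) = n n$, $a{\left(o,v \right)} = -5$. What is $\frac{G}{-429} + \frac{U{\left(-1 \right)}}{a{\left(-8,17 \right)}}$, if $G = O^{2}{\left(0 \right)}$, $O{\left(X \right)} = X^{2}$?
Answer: $\frac{1}{2} \approx 0.5$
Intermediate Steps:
$U{\left(n \right)} = -3 + \frac{n^{2}}{2}$ ($U{\left(n \right)} = -3 + \frac{n n}{2} = -3 + \frac{n^{2}}{2}$)
$G = 0$ ($G = \left(0^{2}\right)^{2} = 0^{2} = 0$)
$\frac{G}{-429} + \frac{U{\left(-1 \right)}}{a{\left(-8,17 \right)}} = \frac{0}{-429} + \frac{-3 + \frac{\left(-1\right)^{2}}{2}}{-5} = 0 \left(- \frac{1}{429}\right) + \left(-3 + \frac{1}{2} \cdot 1\right) \left(- \frac{1}{5}\right) = 0 + \left(-3 + \frac{1}{2}\right) \left(- \frac{1}{5}\right) = 0 - - \frac{1}{2} = 0 + \frac{1}{2} = \frac{1}{2}$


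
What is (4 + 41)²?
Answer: 2025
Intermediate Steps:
(4 + 41)² = 45² = 2025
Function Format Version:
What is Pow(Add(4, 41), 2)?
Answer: 2025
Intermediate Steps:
Pow(Add(4, 41), 2) = Pow(45, 2) = 2025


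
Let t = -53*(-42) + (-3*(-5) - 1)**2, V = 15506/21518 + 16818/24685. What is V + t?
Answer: 643621413797/265585915 ≈ 2423.4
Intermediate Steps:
V = 372327667/265585915 (V = 15506*(1/21518) + 16818*(1/24685) = 7753/10759 + 16818/24685 = 372327667/265585915 ≈ 1.4019)
t = 2422 (t = 2226 + (15 - 1)**2 = 2226 + 14**2 = 2226 + 196 = 2422)
V + t = 372327667/265585915 + 2422 = 643621413797/265585915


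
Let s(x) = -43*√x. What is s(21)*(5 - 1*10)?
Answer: 215*√21 ≈ 985.25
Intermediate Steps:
s(21)*(5 - 1*10) = (-43*√21)*(5 - 1*10) = (-43*√21)*(5 - 10) = -43*√21*(-5) = 215*√21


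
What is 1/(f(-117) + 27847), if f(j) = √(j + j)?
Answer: 27847/775455643 - 3*I*√26/775455643 ≈ 3.5911e-5 - 1.9727e-8*I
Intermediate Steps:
f(j) = √2*√j (f(j) = √(2*j) = √2*√j)
1/(f(-117) + 27847) = 1/(√2*√(-117) + 27847) = 1/(√2*(3*I*√13) + 27847) = 1/(3*I*√26 + 27847) = 1/(27847 + 3*I*√26)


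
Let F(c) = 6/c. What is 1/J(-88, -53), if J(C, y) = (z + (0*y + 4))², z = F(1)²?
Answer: 1/1600 ≈ 0.00062500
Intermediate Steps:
z = 36 (z = (6/1)² = (6*1)² = 6² = 36)
J(C, y) = 1600 (J(C, y) = (36 + (0*y + 4))² = (36 + (0 + 4))² = (36 + 4)² = 40² = 1600)
1/J(-88, -53) = 1/1600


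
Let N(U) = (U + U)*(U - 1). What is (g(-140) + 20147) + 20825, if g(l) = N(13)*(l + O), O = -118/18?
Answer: -14260/3 ≈ -4753.3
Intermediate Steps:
O = -59/9 (O = -118*1/18 = -59/9 ≈ -6.5556)
N(U) = 2*U*(-1 + U) (N(U) = (2*U)*(-1 + U) = 2*U*(-1 + U))
g(l) = -6136/3 + 312*l (g(l) = (2*13*(-1 + 13))*(l - 59/9) = (2*13*12)*(-59/9 + l) = 312*(-59/9 + l) = -6136/3 + 312*l)
(g(-140) + 20147) + 20825 = ((-6136/3 + 312*(-140)) + 20147) + 20825 = ((-6136/3 - 43680) + 20147) + 20825 = (-137176/3 + 20147) + 20825 = -76735/3 + 20825 = -14260/3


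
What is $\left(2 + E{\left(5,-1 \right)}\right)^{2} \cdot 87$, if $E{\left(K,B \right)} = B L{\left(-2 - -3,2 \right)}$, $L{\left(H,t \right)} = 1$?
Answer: $87$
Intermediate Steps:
$E{\left(K,B \right)} = B$ ($E{\left(K,B \right)} = B 1 = B$)
$\left(2 + E{\left(5,-1 \right)}\right)^{2} \cdot 87 = \left(2 - 1\right)^{2} \cdot 87 = 1^{2} \cdot 87 = 1 \cdot 87 = 87$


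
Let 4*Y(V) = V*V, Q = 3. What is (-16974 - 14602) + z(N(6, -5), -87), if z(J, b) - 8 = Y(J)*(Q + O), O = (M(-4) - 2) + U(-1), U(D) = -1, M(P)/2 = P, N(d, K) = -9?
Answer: -31730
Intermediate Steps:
M(P) = 2*P
Y(V) = V**2/4 (Y(V) = (V*V)/4 = V**2/4)
O = -11 (O = (2*(-4) - 2) - 1 = (-8 - 2) - 1 = -10 - 1 = -11)
z(J, b) = 8 - 2*J**2 (z(J, b) = 8 + (J**2/4)*(3 - 11) = 8 + (J**2/4)*(-8) = 8 - 2*J**2)
(-16974 - 14602) + z(N(6, -5), -87) = (-16974 - 14602) + (8 - 2*(-9)**2) = -31576 + (8 - 2*81) = -31576 + (8 - 162) = -31576 - 154 = -31730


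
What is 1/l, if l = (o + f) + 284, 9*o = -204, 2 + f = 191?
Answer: 3/1351 ≈ 0.0022206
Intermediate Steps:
f = 189 (f = -2 + 191 = 189)
o = -68/3 (o = (1/9)*(-204) = -68/3 ≈ -22.667)
l = 1351/3 (l = (-68/3 + 189) + 284 = 499/3 + 284 = 1351/3 ≈ 450.33)
1/l = 1/(1351/3) = 3/1351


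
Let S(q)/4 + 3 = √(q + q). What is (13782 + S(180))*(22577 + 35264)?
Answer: 796470570 + 1388184*√10 ≈ 8.0086e+8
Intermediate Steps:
S(q) = -12 + 4*√2*√q (S(q) = -12 + 4*√(q + q) = -12 + 4*√(2*q) = -12 + 4*(√2*√q) = -12 + 4*√2*√q)
(13782 + S(180))*(22577 + 35264) = (13782 + (-12 + 4*√2*√180))*(22577 + 35264) = (13782 + (-12 + 4*√2*(6*√5)))*57841 = (13782 + (-12 + 24*√10))*57841 = (13770 + 24*√10)*57841 = 796470570 + 1388184*√10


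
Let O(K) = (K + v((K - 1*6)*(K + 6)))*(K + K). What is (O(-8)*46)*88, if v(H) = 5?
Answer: 194304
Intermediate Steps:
O(K) = 2*K*(5 + K) (O(K) = (K + 5)*(K + K) = (5 + K)*(2*K) = 2*K*(5 + K))
(O(-8)*46)*88 = ((2*(-8)*(5 - 8))*46)*88 = ((2*(-8)*(-3))*46)*88 = (48*46)*88 = 2208*88 = 194304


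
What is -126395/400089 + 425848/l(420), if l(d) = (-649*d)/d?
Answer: -170459130827/259657761 ≈ -656.48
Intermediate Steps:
l(d) = -649
-126395/400089 + 425848/l(420) = -126395/400089 + 425848/(-649) = -126395*1/400089 + 425848*(-1/649) = -126395/400089 - 425848/649 = -170459130827/259657761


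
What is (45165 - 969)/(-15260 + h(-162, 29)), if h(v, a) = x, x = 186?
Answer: -22098/7537 ≈ -2.9319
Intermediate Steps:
h(v, a) = 186
(45165 - 969)/(-15260 + h(-162, 29)) = (45165 - 969)/(-15260 + 186) = 44196/(-15074) = 44196*(-1/15074) = -22098/7537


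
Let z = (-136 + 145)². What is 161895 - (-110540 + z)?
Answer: 272354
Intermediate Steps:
z = 81 (z = 9² = 81)
161895 - (-110540 + z) = 161895 - (-110540 + 81) = 161895 - 1*(-110459) = 161895 + 110459 = 272354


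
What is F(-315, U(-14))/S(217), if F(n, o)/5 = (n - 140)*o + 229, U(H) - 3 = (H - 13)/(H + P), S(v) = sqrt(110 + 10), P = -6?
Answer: -7001*sqrt(30)/48 ≈ -798.88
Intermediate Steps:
S(v) = 2*sqrt(30) (S(v) = sqrt(120) = 2*sqrt(30))
U(H) = 3 + (-13 + H)/(-6 + H) (U(H) = 3 + (H - 13)/(H - 6) = 3 + (-13 + H)/(-6 + H))
F(n, o) = 1145 + 5*o*(-140 + n) (F(n, o) = 5*((n - 140)*o + 229) = 5*((-140 + n)*o + 229) = 5*(o*(-140 + n) + 229) = 5*(229 + o*(-140 + n)) = 1145 + 5*o*(-140 + n))
F(-315, U(-14))/S(217) = (1145 - 700*(-31 + 4*(-14))/(-6 - 14) + 5*(-315)*((-31 + 4*(-14))/(-6 - 14)))/((2*sqrt(30))) = (1145 - 700*(-31 - 56)/(-20) + 5*(-315)*((-31 - 56)/(-20)))*(sqrt(30)/60) = (1145 - (-35)*(-87) + 5*(-315)*(-1/20*(-87)))*(sqrt(30)/60) = (1145 - 700*87/20 + 5*(-315)*(87/20))*(sqrt(30)/60) = (1145 - 3045 - 27405/4)*(sqrt(30)/60) = -7001*sqrt(30)/48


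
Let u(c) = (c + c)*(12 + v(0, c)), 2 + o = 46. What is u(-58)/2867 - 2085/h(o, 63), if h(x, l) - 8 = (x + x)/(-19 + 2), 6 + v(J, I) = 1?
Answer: -33886597/45872 ≈ -738.72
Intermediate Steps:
o = 44 (o = -2 + 46 = 44)
v(J, I) = -5 (v(J, I) = -6 + 1 = -5)
h(x, l) = 8 - 2*x/17 (h(x, l) = 8 + (x + x)/(-19 + 2) = 8 + (2*x)/(-17) = 8 + (2*x)*(-1/17) = 8 - 2*x/17)
u(c) = 14*c (u(c) = (c + c)*(12 - 5) = (2*c)*7 = 14*c)
u(-58)/2867 - 2085/h(o, 63) = (14*(-58))/2867 - 2085/(8 - 2/17*44) = -812*1/2867 - 2085/(8 - 88/17) = -812/2867 - 2085/48/17 = -812/2867 - 2085*17/48 = -812/2867 - 11815/16 = -33886597/45872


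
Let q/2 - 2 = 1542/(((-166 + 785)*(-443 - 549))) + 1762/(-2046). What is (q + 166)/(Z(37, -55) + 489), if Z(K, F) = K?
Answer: 852451453/2664661296 ≈ 0.31991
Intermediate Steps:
q = 11512717/5065896 (q = 4 + 2*(1542/(((-166 + 785)*(-443 - 549))) + 1762/(-2046)) = 4 + 2*(1542/((619*(-992))) + 1762*(-1/2046)) = 4 + 2*(1542/(-614048) - 881/1023) = 4 + 2*(1542*(-1/614048) - 881/1023) = 4 + 2*(-771/307024 - 881/1023) = 4 + 2*(-8750867/10131792) = 4 - 8750867/5065896 = 11512717/5065896 ≈ 2.2726)
(q + 166)/(Z(37, -55) + 489) = (11512717/5065896 + 166)/(37 + 489) = (852451453/5065896)/526 = (852451453/5065896)*(1/526) = 852451453/2664661296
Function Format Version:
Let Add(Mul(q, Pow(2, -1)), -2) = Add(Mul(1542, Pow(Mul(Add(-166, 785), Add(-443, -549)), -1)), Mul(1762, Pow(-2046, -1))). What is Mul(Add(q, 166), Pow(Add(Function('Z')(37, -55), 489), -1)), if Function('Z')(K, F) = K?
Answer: Rational(852451453, 2664661296) ≈ 0.31991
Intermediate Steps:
q = Rational(11512717, 5065896) (q = Add(4, Mul(2, Add(Mul(1542, Pow(Mul(Add(-166, 785), Add(-443, -549)), -1)), Mul(1762, Pow(-2046, -1))))) = Add(4, Mul(2, Add(Mul(1542, Pow(Mul(619, -992), -1)), Mul(1762, Rational(-1, 2046))))) = Add(4, Mul(2, Add(Mul(1542, Pow(-614048, -1)), Rational(-881, 1023)))) = Add(4, Mul(2, Add(Mul(1542, Rational(-1, 614048)), Rational(-881, 1023)))) = Add(4, Mul(2, Add(Rational(-771, 307024), Rational(-881, 1023)))) = Add(4, Mul(2, Rational(-8750867, 10131792))) = Add(4, Rational(-8750867, 5065896)) = Rational(11512717, 5065896) ≈ 2.2726)
Mul(Add(q, 166), Pow(Add(Function('Z')(37, -55), 489), -1)) = Mul(Add(Rational(11512717, 5065896), 166), Pow(Add(37, 489), -1)) = Mul(Rational(852451453, 5065896), Pow(526, -1)) = Mul(Rational(852451453, 5065896), Rational(1, 526)) = Rational(852451453, 2664661296)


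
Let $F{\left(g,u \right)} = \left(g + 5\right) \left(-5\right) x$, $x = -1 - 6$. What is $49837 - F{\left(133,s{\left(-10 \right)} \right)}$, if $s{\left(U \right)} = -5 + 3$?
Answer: $45007$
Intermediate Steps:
$x = -7$ ($x = -1 - 6 = -7$)
$s{\left(U \right)} = -2$
$F{\left(g,u \right)} = 175 + 35 g$ ($F{\left(g,u \right)} = \left(g + 5\right) \left(-5\right) \left(-7\right) = \left(5 + g\right) \left(-5\right) \left(-7\right) = \left(-25 - 5 g\right) \left(-7\right) = 175 + 35 g$)
$49837 - F{\left(133,s{\left(-10 \right)} \right)} = 49837 - \left(175 + 35 \cdot 133\right) = 49837 - \left(175 + 4655\right) = 49837 - 4830 = 45007$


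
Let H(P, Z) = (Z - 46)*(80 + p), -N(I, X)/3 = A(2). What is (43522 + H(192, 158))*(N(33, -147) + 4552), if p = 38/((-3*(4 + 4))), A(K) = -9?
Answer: 718509206/3 ≈ 2.3950e+8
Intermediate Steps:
N(I, X) = 27 (N(I, X) = -3*(-9) = 27)
p = -19/12 (p = 38/((-3*8)) = 38/(-24) = 38*(-1/24) = -19/12 ≈ -1.5833)
H(P, Z) = -21643/6 + 941*Z/12 (H(P, Z) = (Z - 46)*(80 - 19/12) = (-46 + Z)*(941/12) = -21643/6 + 941*Z/12)
(43522 + H(192, 158))*(N(33, -147) + 4552) = (43522 + (-21643/6 + (941/12)*158))*(27 + 4552) = (43522 + (-21643/6 + 74339/6))*4579 = (43522 + 26348/3)*4579 = (156914/3)*4579 = 718509206/3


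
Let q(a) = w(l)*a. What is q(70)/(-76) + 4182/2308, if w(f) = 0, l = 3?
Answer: 2091/1154 ≈ 1.8120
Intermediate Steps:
q(a) = 0 (q(a) = 0*a = 0)
q(70)/(-76) + 4182/2308 = 0/(-76) + 4182/2308 = 0*(-1/76) + 4182*(1/2308) = 0 + 2091/1154 = 2091/1154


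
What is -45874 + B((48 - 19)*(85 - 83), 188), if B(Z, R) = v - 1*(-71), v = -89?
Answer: -45892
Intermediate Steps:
B(Z, R) = -18 (B(Z, R) = -89 - 1*(-71) = -89 + 71 = -18)
-45874 + B((48 - 19)*(85 - 83), 188) = -45874 - 18 = -45892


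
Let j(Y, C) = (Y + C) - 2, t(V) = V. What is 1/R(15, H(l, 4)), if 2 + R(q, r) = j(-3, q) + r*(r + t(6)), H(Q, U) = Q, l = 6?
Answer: 1/80 ≈ 0.012500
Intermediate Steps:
j(Y, C) = -2 + C + Y (j(Y, C) = (C + Y) - 2 = -2 + C + Y)
R(q, r) = -7 + q + r*(6 + r) (R(q, r) = -2 + ((-2 + q - 3) + r*(r + 6)) = -2 + ((-5 + q) + r*(6 + r)) = -2 + (-5 + q + r*(6 + r)) = -7 + q + r*(6 + r))
1/R(15, H(l, 4)) = 1/(-7 + 15 + 6² + 6*6) = 1/(-7 + 15 + 36 + 36) = 1/80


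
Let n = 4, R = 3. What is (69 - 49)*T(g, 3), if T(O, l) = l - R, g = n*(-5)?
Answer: 0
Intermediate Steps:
g = -20 (g = 4*(-5) = -20)
T(O, l) = -3 + l (T(O, l) = l - 1*3 = l - 3 = -3 + l)
(69 - 49)*T(g, 3) = (69 - 49)*(-3 + 3) = 20*0 = 0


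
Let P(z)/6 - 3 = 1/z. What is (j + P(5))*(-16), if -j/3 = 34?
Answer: 6624/5 ≈ 1324.8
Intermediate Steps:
j = -102 (j = -3*34 = -102)
P(z) = 18 + 6/z
(j + P(5))*(-16) = (-102 + (18 + 6/5))*(-16) = (-102 + 96/5)*(-16) = -414/5*(-16) = 6624/5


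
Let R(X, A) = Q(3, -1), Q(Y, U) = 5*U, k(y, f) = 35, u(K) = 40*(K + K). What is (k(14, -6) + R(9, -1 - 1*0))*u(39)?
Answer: 93600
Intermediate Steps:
u(K) = 80*K (u(K) = 40*(2*K) = 80*K)
R(X, A) = -5 (R(X, A) = 5*(-1) = -5)
(k(14, -6) + R(9, -1 - 1*0))*u(39) = (35 - 5)*(80*39) = 30*3120 = 93600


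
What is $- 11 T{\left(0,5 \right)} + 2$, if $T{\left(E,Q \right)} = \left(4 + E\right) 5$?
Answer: $-218$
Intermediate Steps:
$T{\left(E,Q \right)} = 20 + 5 E$
$- 11 T{\left(0,5 \right)} + 2 = - 11 \left(20 + 5 \cdot 0\right) + 2 = - 11 \left(20 + 0\right) + 2 = \left(-11\right) 20 + 2 = -220 + 2 = -218$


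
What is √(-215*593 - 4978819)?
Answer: I*√5106314 ≈ 2259.7*I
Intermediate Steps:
√(-215*593 - 4978819) = √(-127495 - 4978819) = √(-5106314) = I*√5106314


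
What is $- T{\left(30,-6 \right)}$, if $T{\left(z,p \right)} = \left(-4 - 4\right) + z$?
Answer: $-22$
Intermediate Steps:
$T{\left(z,p \right)} = -8 + z$ ($T{\left(z,p \right)} = \left(-4 - 4\right) + z = -8 + z$)
$- T{\left(30,-6 \right)} = - (-8 + 30) = \left(-1\right) 22 = -22$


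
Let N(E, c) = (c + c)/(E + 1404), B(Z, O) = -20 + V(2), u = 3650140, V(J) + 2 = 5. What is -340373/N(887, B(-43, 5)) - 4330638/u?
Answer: 27368837557157/1193315 ≈ 2.2935e+7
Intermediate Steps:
V(J) = 3 (V(J) = -2 + 5 = 3)
B(Z, O) = -17 (B(Z, O) = -20 + 3 = -17)
N(E, c) = 2*c/(1404 + E) (N(E, c) = (2*c)/(1404 + E) = 2*c/(1404 + E))
-340373/N(887, B(-43, 5)) - 4330638/u = -340373/(2*(-17)/(1404 + 887)) - 4330638/3650140 = -340373/(2*(-17)/2291) - 4330638*1/3650140 = -340373/(2*(-17)*(1/2291)) - 166563/140390 = -340373/(-34/2291) - 166563/140390 = -340373*(-2291/34) - 166563/140390 = 779794543/34 - 166563/140390 = 27368837557157/1193315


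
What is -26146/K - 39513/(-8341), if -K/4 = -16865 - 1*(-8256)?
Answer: 571292941/143615338 ≈ 3.9779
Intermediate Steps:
K = 34436 (K = -4*(-16865 - 1*(-8256)) = -4*(-16865 + 8256) = -4*(-8609) = 34436)
-26146/K - 39513/(-8341) = -26146/34436 - 39513/(-8341) = -26146*1/34436 - 39513*(-1/8341) = -13073/17218 + 39513/8341 = 571292941/143615338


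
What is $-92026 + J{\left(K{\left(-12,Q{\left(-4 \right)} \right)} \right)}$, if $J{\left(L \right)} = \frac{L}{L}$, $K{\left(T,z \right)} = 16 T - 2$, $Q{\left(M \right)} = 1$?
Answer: $-92025$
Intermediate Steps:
$K{\left(T,z \right)} = -2 + 16 T$
$J{\left(L \right)} = 1$
$-92026 + J{\left(K{\left(-12,Q{\left(-4 \right)} \right)} \right)} = -92026 + 1 = -92025$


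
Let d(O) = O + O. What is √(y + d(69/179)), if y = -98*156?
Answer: 3*I*√54424234/179 ≈ 123.64*I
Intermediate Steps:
d(O) = 2*O
y = -15288
√(y + d(69/179)) = √(-15288 + 2*(69/179)) = √(-15288 + 138/179) = √(-2736414/179) = 3*I*√54424234/179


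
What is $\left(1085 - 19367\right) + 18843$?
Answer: $561$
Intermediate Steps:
$\left(1085 - 19367\right) + 18843 = -18282 + 18843 = 561$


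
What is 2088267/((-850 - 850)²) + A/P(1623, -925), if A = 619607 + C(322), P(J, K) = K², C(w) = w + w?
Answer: 5726878147/3956410000 ≈ 1.4475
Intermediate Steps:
C(w) = 2*w
A = 620251 (A = 619607 + 2*322 = 619607 + 644 = 620251)
2088267/((-850 - 850)²) + A/P(1623, -925) = 2088267/((-850 - 850)²) + 620251/((-925)²) = 2088267/((-1700)²) + 620251/855625 = 2088267/2890000 + 620251*(1/855625) = 2088267*(1/2890000) + 620251/855625 = 2088267/2890000 + 620251/855625 = 5726878147/3956410000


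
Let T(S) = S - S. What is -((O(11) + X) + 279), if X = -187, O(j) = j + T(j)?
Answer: -103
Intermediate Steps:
T(S) = 0
O(j) = j (O(j) = j + 0 = j)
-((O(11) + X) + 279) = -((11 - 187) + 279) = -(-176 + 279) = -1*103 = -103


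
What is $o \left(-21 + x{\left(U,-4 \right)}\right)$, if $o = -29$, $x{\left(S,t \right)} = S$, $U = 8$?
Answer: $377$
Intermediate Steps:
$o \left(-21 + x{\left(U,-4 \right)}\right) = - 29 \left(-21 + 8\right) = \left(-29\right) \left(-13\right) = 377$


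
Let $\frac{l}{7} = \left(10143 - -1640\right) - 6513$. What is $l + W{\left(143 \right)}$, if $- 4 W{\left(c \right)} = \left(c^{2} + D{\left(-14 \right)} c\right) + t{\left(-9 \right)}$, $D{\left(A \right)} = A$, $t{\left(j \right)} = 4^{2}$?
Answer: $\frac{129097}{4} \approx 32274.0$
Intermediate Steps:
$t{\left(j \right)} = 16$
$W{\left(c \right)} = -4 - \frac{c^{2}}{4} + \frac{7 c}{2}$ ($W{\left(c \right)} = - \frac{\left(c^{2} - 14 c\right) + 16}{4} = - \frac{16 + c^{2} - 14 c}{4} = -4 - \frac{c^{2}}{4} + \frac{7 c}{2}$)
$l = 36890$ ($l = 7 \left(\left(10143 - -1640\right) - 6513\right) = 7 \left(\left(10143 + 1640\right) - 6513\right) = 7 \left(11783 - 6513\right) = 7 \cdot 5270 = 36890$)
$l + W{\left(143 \right)} = 36890 - \left(- \frac{993}{2} + \frac{20449}{4}\right) = 36890 - \frac{18463}{4} = \frac{129097}{4}$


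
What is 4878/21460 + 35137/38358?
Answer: 117643793/102895335 ≈ 1.1433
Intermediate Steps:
4878/21460 + 35137/38358 = 4878*(1/21460) + 35137*(1/38358) = 2439/10730 + 35137/38358 = 117643793/102895335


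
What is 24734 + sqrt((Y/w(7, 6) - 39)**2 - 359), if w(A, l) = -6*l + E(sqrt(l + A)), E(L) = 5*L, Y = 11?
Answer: 24734 + sqrt(-359 + (-39 + 11/(-36 + 5*sqrt(13)))**2) ≈ 24769.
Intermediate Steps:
w(A, l) = -6*l + 5*sqrt(A + l) (w(A, l) = -6*l + 5*sqrt(l + A) = -6*l + 5*sqrt(A + l))
24734 + sqrt((Y/w(7, 6) - 39)**2 - 359) = 24734 + sqrt((11/(-6*6 + 5*sqrt(7 + 6)) - 39)**2 - 359) = 24734 + sqrt((11/(-36 + 5*sqrt(13)) - 39)**2 - 359) = 24734 + sqrt((-39 + 11/(-36 + 5*sqrt(13)))**2 - 359) = 24734 + sqrt(-359 + (-39 + 11/(-36 + 5*sqrt(13)))**2)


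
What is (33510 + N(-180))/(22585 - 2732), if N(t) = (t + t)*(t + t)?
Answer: 163110/19853 ≈ 8.2159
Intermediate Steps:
N(t) = 4*t² (N(t) = (2*t)*(2*t) = 4*t²)
(33510 + N(-180))/(22585 - 2732) = (33510 + 4*(-180)²)/(22585 - 2732) = (33510 + 4*32400)/19853 = (33510 + 129600)*(1/19853) = 163110*(1/19853) = 163110/19853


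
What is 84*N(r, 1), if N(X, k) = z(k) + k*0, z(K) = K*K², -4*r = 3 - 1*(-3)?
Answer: 84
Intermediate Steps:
r = -3/2 (r = -(3 - 1*(-3))/4 = -(3 + 3)/4 = -¼*6 = -3/2 ≈ -1.5000)
z(K) = K³
N(X, k) = k³ (N(X, k) = k³ + k*0 = k³ + 0 = k³)
84*N(r, 1) = 84*1³ = 84*1 = 84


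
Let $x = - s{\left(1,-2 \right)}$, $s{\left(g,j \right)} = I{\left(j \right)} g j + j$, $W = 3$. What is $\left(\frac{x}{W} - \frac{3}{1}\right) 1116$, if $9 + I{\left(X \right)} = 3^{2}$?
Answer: $-2604$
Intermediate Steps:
$I{\left(X \right)} = 0$ ($I{\left(X \right)} = -9 + 3^{2} = -9 + 9 = 0$)
$s{\left(g,j \right)} = j$ ($s{\left(g,j \right)} = 0 g j + j = 0 j + j = 0 + j = j$)
$x = 2$ ($x = \left(-1\right) \left(-2\right) = 2$)
$\left(\frac{x}{W} - \frac{3}{1}\right) 1116 = \left(\frac{2}{3} - \frac{3}{1}\right) 1116 = \left(2 \cdot \frac{1}{3} - 3\right) 1116 = \left(\frac{2}{3} - 3\right) 1116 = \left(- \frac{7}{3}\right) 1116 = -2604$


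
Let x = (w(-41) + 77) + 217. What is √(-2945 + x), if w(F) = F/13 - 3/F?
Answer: 5*I*√30159805/533 ≈ 51.518*I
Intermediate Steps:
w(F) = -3/F + F/13 (w(F) = F*(1/13) - 3/F = F/13 - 3/F = -3/F + F/13)
x = 155060/533 (x = ((-3/(-41) + (1/13)*(-41)) + 77) + 217 = ((-3*(-1/41) - 41/13) + 77) + 217 = ((3/41 - 41/13) + 77) + 217 = (-1642/533 + 77) + 217 = 39399/533 + 217 = 155060/533 ≈ 290.92)
√(-2945 + x) = √(-2945 + 155060/533) = √(-1414625/533) = 5*I*√30159805/533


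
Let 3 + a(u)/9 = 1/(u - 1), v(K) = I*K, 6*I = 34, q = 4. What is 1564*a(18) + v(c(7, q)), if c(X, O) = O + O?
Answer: -124064/3 ≈ -41355.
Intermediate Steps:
I = 17/3 (I = (1/6)*34 = 17/3 ≈ 5.6667)
c(X, O) = 2*O
v(K) = 17*K/3
a(u) = -27 + 9/(-1 + u) (a(u) = -27 + 9/(u - 1) = -27 + 9/(-1 + u))
1564*a(18) + v(c(7, q)) = 1564*(9*(4 - 3*18)/(-1 + 18)) + 17*(2*4)/3 = 1564*(9*(4 - 54)/17) + (17/3)*8 = 1564*(9*(1/17)*(-50)) + 136/3 = 1564*(-450/17) + 136/3 = -41400 + 136/3 = -124064/3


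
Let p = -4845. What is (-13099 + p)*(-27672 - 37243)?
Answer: 1164834760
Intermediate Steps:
(-13099 + p)*(-27672 - 37243) = (-13099 - 4845)*(-27672 - 37243) = -17944*(-64915) = 1164834760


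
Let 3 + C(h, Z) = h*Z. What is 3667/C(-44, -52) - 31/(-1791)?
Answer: 6638432/4092435 ≈ 1.6221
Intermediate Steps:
C(h, Z) = -3 + Z*h (C(h, Z) = -3 + h*Z = -3 + Z*h)
3667/C(-44, -52) - 31/(-1791) = 3667/(-3 - 52*(-44)) - 31/(-1791) = 3667/(-3 + 2288) - 31*(-1/1791) = 3667/2285 + 31/1791 = 6638432/4092435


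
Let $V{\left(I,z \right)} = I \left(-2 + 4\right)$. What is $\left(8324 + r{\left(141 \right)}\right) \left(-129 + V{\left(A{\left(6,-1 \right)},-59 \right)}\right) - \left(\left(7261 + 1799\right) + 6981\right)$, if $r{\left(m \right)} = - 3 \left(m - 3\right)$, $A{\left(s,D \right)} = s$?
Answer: $-941511$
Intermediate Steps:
$r{\left(m \right)} = 9 - 3 m$ ($r{\left(m \right)} = - 3 \left(-3 + m\right) = 9 - 3 m$)
$V{\left(I,z \right)} = 2 I$ ($V{\left(I,z \right)} = I 2 = 2 I$)
$\left(8324 + r{\left(141 \right)}\right) \left(-129 + V{\left(A{\left(6,-1 \right)},-59 \right)}\right) - \left(\left(7261 + 1799\right) + 6981\right) = \left(8324 + \left(9 - 423\right)\right) \left(-129 + 2 \cdot 6\right) - \left(\left(7261 + 1799\right) + 6981\right) = \left(8324 + \left(9 - 423\right)\right) \left(-129 + 12\right) - \left(9060 + 6981\right) = \left(8324 - 414\right) \left(-117\right) - 16041 = 7910 \left(-117\right) - 16041 = -925470 - 16041 = -941511$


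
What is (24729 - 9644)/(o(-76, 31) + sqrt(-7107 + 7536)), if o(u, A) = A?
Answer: 66805/76 - 2155*sqrt(429)/76 ≈ 291.71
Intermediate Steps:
(24729 - 9644)/(o(-76, 31) + sqrt(-7107 + 7536)) = (24729 - 9644)/(31 + sqrt(-7107 + 7536)) = 15085/(31 + sqrt(429))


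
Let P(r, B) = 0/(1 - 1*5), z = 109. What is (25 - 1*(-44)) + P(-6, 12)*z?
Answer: 69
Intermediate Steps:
P(r, B) = 0 (P(r, B) = 0/(1 - 5) = 0/(-4) = 0*(-1/4) = 0)
(25 - 1*(-44)) + P(-6, 12)*z = (25 - 1*(-44)) + 0*109 = (25 + 44) + 0 = 69 + 0 = 69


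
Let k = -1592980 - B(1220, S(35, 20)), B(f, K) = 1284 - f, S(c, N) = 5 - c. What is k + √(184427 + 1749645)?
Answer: -1593044 + 2*√483518 ≈ -1.5917e+6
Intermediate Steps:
k = -1593044 (k = -1592980 - (1284 - 1*1220) = -1592980 - (1284 - 1220) = -1592980 - 1*64 = -1592980 - 64 = -1593044)
k + √(184427 + 1749645) = -1593044 + √(184427 + 1749645) = -1593044 + √1934072 = -1593044 + 2*√483518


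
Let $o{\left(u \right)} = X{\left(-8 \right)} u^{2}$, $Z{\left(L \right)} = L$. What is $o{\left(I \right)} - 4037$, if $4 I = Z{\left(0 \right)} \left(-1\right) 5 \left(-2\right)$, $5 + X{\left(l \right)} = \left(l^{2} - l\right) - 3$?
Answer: $-4037$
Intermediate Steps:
$X{\left(l \right)} = -8 + l^{2} - l$ ($X{\left(l \right)} = -5 - \left(3 + l - l^{2}\right) = -8 + l^{2} - l$)
$I = 0$ ($I = \frac{0 \left(-1\right) 5 \left(-2\right)}{4} = \frac{0 \left(\left(-5\right) \left(-2\right)\right)}{4} = \frac{0 \cdot 10}{4} = \frac{1}{4} \cdot 0 = 0$)
$o{\left(u \right)} = 64 u^{2}$ ($o{\left(u \right)} = \left(-8 + \left(-8\right)^{2} - -8\right) u^{2} = \left(-8 + 64 + 8\right) u^{2} = 64 u^{2}$)
$o{\left(I \right)} - 4037 = 64 \cdot 0^{2} - 4037 = 64 \cdot 0 - 4037 = 0 - 4037 = -4037$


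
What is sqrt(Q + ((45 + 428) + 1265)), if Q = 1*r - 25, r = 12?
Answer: 5*sqrt(69) ≈ 41.533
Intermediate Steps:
Q = -13 (Q = 1*12 - 25 = 12 - 25 = -13)
sqrt(Q + ((45 + 428) + 1265)) = sqrt(-13 + ((45 + 428) + 1265)) = sqrt(-13 + (473 + 1265)) = sqrt(-13 + 1738) = sqrt(1725) = 5*sqrt(69)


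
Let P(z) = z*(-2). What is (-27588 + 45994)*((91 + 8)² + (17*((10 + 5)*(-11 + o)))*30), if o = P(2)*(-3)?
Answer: 321203106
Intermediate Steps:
P(z) = -2*z
o = 12 (o = -2*2*(-3) = -4*(-3) = 12)
(-27588 + 45994)*((91 + 8)² + (17*((10 + 5)*(-11 + o)))*30) = (-27588 + 45994)*((91 + 8)² + (17*((10 + 5)*(-11 + 12)))*30) = 18406*(99² + (17*(15*1))*30) = 18406*(9801 + (17*15)*30) = 18406*(9801 + 255*30) = 18406*(9801 + 7650) = 18406*17451 = 321203106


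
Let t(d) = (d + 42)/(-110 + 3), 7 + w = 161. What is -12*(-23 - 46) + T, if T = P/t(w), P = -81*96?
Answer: 248580/49 ≈ 5073.1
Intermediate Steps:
w = 154 (w = -7 + 161 = 154)
P = -7776
t(d) = -42/107 - d/107 (t(d) = (42 + d)/(-107) = (42 + d)*(-1/107) = -42/107 - d/107)
T = 208008/49 (T = -7776/(-42/107 - 1/107*154) = -7776/(-42/107 - 154/107) = -7776/(-196/107) = -7776*(-107/196) = 208008/49 ≈ 4245.1)
-12*(-23 - 46) + T = -12*(-23 - 46) + 208008/49 = -12*(-69) + 208008/49 = 828 + 208008/49 = 248580/49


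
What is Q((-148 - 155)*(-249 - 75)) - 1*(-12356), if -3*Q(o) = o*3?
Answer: -85816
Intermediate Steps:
Q(o) = -o (Q(o) = -o*3/3 = -o)
Q((-148 - 155)*(-249 - 75)) - 1*(-12356) = -(-148 - 155)*(-249 - 75) - 1*(-12356) = -(-303)*(-324) + 12356 = -1*98172 + 12356 = -98172 + 12356 = -85816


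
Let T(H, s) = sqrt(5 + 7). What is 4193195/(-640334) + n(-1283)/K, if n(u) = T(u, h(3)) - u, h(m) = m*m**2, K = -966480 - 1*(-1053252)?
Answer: -181515184009/27781530924 + sqrt(3)/43386 ≈ -6.5336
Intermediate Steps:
K = 86772 (K = -966480 + 1053252 = 86772)
h(m) = m**3
T(H, s) = 2*sqrt(3) (T(H, s) = sqrt(12) = 2*sqrt(3))
n(u) = -u + 2*sqrt(3) (n(u) = 2*sqrt(3) - u = -u + 2*sqrt(3))
4193195/(-640334) + n(-1283)/K = 4193195/(-640334) + (-1*(-1283) + 2*sqrt(3))/86772 = 4193195*(-1/640334) + (1283 + 2*sqrt(3))*(1/86772) = -4193195/640334 + (1283/86772 + sqrt(3)/43386) = -181515184009/27781530924 + sqrt(3)/43386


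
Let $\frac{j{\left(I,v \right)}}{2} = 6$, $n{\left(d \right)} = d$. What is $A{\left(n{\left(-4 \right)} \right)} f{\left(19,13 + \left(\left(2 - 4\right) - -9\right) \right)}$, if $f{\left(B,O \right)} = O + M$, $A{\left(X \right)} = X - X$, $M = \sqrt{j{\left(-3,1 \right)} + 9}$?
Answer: $0$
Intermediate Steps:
$j{\left(I,v \right)} = 12$ ($j{\left(I,v \right)} = 2 \cdot 6 = 12$)
$M = \sqrt{21}$ ($M = \sqrt{12 + 9} = \sqrt{21} \approx 4.5826$)
$A{\left(X \right)} = 0$
$f{\left(B,O \right)} = O + \sqrt{21}$
$A{\left(n{\left(-4 \right)} \right)} f{\left(19,13 + \left(\left(2 - 4\right) - -9\right) \right)} = 0 \left(\left(13 + \left(\left(2 - 4\right) - -9\right)\right) + \sqrt{21}\right) = 0 \left(\left(13 + \left(-2 + 9\right)\right) + \sqrt{21}\right) = 0 \left(\left(13 + 7\right) + \sqrt{21}\right) = 0 \left(20 + \sqrt{21}\right) = 0$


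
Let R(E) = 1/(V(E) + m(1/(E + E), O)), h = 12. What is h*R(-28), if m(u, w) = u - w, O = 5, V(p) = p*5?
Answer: -224/2707 ≈ -0.082748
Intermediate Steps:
V(p) = 5*p
R(E) = 1/(-5 + 1/(2*E) + 5*E) (R(E) = 1/(5*E + (1/(E + E) - 1*5)) = 1/(5*E + (1/(2*E) - 5)) = 1/(5*E + (-5 + 1/(2*E))) = 1/(-5 + 1/(2*E) + 5*E))
h*R(-28) = 12*(2*(-28)/(1 + 10*(-28)*(-1 - 28))) = 12*(2*(-28)/(1 + 10*(-28)*(-29))) = 12*(2*(-28)/(1 + 8120)) = 12*(2*(-28)/8121) = 12*(2*(-28)*(1/8121)) = 12*(-56/8121) = -224/2707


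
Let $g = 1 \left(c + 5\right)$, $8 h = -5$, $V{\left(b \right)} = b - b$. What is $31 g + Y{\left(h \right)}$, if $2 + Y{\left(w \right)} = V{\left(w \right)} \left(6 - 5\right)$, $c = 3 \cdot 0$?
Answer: $153$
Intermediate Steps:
$V{\left(b \right)} = 0$
$h = - \frac{5}{8}$ ($h = \frac{1}{8} \left(-5\right) = - \frac{5}{8} \approx -0.625$)
$c = 0$
$g = 5$ ($g = 1 \left(0 + 5\right) = 1 \cdot 5 = 5$)
$Y{\left(w \right)} = -2$ ($Y{\left(w \right)} = -2 + 0 \left(6 - 5\right) = -2 + 0 \cdot 1 = -2 + 0 = -2$)
$31 g + Y{\left(h \right)} = 31 \cdot 5 - 2 = 155 - 2 = 153$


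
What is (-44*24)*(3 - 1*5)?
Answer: 2112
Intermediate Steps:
(-44*24)*(3 - 1*5) = -1056*(3 - 5) = -1056*(-2) = 2112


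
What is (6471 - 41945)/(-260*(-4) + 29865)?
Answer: -35474/30905 ≈ -1.1478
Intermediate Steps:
(6471 - 41945)/(-260*(-4) + 29865) = -35474/(1040 + 29865) = -35474/30905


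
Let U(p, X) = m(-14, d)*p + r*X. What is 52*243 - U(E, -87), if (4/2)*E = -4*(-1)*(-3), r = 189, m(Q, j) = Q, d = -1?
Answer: 28995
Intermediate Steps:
E = -6 (E = (-4*(-1)*(-3))/2 = (4*(-3))/2 = (½)*(-12) = -6)
U(p, X) = -14*p + 189*X
52*243 - U(E, -87) = 52*243 - (-14*(-6) + 189*(-87)) = 12636 - (84 - 16443) = 12636 - 1*(-16359) = 12636 + 16359 = 28995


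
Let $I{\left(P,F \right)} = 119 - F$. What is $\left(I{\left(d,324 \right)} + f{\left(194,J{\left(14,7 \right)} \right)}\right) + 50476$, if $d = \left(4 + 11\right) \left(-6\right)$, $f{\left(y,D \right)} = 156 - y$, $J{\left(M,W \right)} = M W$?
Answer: $50233$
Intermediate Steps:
$d = -90$ ($d = 15 \left(-6\right) = -90$)
$\left(I{\left(d,324 \right)} + f{\left(194,J{\left(14,7 \right)} \right)}\right) + 50476 = \left(\left(119 - 324\right) + \left(156 - 194\right)\right) + 50476 = \left(-205 - 38\right) + 50476 = -243 + 50476 = 50233$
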